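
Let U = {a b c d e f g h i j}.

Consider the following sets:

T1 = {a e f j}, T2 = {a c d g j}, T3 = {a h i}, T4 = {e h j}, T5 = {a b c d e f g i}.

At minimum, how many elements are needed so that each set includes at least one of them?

2

Take T = {a, h}. Each listed set contains at least one of these, so T is a hitting set of size 2.
No single element lies in every set, so at least 2 are needed and 2 is optimal.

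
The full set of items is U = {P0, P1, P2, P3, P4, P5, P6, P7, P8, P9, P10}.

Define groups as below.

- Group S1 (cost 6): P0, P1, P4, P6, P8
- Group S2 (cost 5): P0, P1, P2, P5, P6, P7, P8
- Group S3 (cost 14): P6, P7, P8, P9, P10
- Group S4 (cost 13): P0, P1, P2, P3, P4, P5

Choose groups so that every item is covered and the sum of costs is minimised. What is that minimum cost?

S3, S4 together cover every item (S3 ∪ S4 = {P0, P1, P2, P3, P4, P5, P6, P7, P8, P9, P10}); total cost 14 + 13 = 27.
The greedy pick S2, S1, S3, S4 costs 38; no covering selection beats 27.

27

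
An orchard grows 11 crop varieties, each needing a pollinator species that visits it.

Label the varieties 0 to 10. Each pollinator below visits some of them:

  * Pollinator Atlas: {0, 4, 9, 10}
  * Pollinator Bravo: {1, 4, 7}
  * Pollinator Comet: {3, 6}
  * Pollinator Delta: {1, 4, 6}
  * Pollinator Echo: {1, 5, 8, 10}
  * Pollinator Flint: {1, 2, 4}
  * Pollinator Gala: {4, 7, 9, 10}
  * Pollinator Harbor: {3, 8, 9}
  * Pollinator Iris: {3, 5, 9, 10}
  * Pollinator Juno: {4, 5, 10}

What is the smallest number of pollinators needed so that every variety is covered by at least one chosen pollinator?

5

Take {Atlas, Comet, Echo, Flint, Gala}. Their union is {0, 1, 2, 3, 4, 5, 6, 7, 8, 9, 10}, which is all 11 varieties.
No 4 of the 10 pollinators cover everything (all 210 combinations miss at least one variety), so 5 is optimal.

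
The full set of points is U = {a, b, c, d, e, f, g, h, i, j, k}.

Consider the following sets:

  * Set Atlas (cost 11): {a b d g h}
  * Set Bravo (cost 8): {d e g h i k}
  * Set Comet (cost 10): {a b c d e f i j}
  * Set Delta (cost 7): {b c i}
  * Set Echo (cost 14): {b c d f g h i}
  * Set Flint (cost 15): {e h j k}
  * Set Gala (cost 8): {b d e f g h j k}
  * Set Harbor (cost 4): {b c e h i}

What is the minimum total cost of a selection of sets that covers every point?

Bravo, Comet together cover every point (Bravo ∪ Comet = {a, b, c, d, e, f, g, h, i, j, k}); total cost 8 + 10 = 18.
The greedy pick Harbor, Gala, Comet costs 22; no covering selection beats 18.

18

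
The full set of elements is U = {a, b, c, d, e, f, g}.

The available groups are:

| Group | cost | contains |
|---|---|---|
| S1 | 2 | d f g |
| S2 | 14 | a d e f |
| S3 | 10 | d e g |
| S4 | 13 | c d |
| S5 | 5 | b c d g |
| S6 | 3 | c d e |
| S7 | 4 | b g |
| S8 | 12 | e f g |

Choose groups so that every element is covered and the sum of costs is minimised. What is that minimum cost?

S2, S5 together cover every element (S2 ∪ S5 = {a, b, c, d, e, f, g}); total cost 14 + 5 = 19.
The greedy pick S1, S6, S7, S2 costs 23; no covering selection beats 19.

19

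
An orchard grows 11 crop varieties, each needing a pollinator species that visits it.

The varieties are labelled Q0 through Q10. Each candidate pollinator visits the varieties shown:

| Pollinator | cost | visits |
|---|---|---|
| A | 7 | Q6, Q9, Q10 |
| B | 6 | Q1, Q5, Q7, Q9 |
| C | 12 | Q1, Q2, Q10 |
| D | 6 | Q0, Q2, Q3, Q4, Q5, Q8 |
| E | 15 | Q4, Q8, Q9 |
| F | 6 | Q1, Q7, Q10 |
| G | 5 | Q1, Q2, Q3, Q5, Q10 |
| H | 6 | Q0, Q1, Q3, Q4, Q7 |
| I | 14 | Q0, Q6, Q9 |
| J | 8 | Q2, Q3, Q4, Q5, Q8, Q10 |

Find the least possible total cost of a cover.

A, D, F together cover every variety (A ∪ D ∪ F = {Q0, Q1, Q2, Q3, Q4, Q5, Q6, Q7, Q8, Q9, Q10}); total cost 7 + 6 + 6 = 19.
No covering selection has total cost below 19.

19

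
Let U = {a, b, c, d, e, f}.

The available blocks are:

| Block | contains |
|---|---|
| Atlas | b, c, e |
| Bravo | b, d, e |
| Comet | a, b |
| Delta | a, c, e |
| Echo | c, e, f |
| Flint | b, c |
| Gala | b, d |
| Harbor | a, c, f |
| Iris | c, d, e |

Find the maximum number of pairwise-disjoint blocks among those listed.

2

Bravo, Harbor are pairwise disjoint (Bravo={b,d,e}; Harbor={a,c,f}).
Every remaining block overlaps one of these, and no 3 of the listed blocks are pairwise disjoint, so 2 is the maximum.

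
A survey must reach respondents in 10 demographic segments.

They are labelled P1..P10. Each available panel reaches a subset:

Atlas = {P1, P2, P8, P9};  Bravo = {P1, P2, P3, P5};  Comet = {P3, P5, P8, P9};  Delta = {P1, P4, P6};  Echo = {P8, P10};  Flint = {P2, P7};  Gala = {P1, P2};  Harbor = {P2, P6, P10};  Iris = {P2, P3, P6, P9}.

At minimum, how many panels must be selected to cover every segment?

Comet and Delta and Flint and Harbor together: Comet ∪ Delta ∪ Flint ∪ Harbor = {P1, P2, P3, P4, P5, P6, P7, P8, P9, P10} — every segment is covered.
No 3 of the 9 panels cover everything (all 84 combinations miss at least one segment), so 4 is optimal.

4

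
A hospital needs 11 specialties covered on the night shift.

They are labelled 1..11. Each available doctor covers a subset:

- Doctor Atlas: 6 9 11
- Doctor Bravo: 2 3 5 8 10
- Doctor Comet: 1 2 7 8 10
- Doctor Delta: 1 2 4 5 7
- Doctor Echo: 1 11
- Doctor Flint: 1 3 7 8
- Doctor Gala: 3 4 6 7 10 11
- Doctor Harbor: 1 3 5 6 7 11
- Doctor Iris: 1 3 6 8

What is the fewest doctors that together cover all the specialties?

3

Take {Atlas, Bravo, Delta}. Their union is {1, 2, 3, 4, 5, 6, 7, 8, 9, 10, 11}, which is all 11 specialties.
Only Atlas contains 9, so Atlas is forced; the remaining 8 specialties need at least 2 more doctors (each remaining doctor adds at most 5) — so at least 3 doctors are needed, and 3 is optimal.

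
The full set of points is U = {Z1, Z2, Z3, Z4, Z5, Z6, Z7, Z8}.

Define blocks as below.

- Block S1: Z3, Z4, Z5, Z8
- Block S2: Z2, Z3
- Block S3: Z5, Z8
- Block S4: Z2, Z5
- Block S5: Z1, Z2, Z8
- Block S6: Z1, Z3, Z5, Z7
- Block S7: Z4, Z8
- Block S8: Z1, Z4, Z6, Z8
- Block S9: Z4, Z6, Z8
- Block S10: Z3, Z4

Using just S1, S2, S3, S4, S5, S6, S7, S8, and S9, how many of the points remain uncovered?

0

Union of S1, S2, S3, S4, S5, S6, S7, S8, S9 = {Z1, Z2, Z3, Z4, Z5, Z6, Z7, Z8} — that's every point, so 0 are uncovered.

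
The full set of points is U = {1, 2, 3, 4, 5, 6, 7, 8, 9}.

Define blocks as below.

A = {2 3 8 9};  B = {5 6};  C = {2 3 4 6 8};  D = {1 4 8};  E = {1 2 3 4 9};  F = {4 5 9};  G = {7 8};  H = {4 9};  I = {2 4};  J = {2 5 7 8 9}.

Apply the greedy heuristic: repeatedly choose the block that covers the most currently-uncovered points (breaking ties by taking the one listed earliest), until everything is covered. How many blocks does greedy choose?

3

Greedy: pick C (covers 5 new) → pick J (covers 3 new) → pick D (covers 1 new). Total picks: 3.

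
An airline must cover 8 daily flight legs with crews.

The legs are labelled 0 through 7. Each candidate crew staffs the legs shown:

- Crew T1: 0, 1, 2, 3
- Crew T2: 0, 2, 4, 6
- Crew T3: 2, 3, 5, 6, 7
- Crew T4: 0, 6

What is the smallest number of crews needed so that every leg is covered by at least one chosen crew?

T1 and T2 and T3 together: T1 ∪ T2 ∪ T3 = {0, 1, 2, 3, 4, 5, 6, 7} — every leg is covered.
Only T1 contains 1, so T1 is forced; the remaining 4 legs need at least 2 more crews (each remaining crew adds at most 3) — so at least 3 crews are needed, and 3 is optimal.

3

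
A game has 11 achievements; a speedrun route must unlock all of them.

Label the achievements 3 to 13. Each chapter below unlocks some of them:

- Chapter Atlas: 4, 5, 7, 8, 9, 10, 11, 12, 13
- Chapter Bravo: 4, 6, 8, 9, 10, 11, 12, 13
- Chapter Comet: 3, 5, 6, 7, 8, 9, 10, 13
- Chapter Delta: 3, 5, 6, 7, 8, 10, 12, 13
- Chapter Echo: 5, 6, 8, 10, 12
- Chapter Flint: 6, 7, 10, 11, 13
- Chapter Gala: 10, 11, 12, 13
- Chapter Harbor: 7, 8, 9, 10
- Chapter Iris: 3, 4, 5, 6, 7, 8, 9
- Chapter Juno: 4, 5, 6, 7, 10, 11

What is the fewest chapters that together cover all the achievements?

Atlas and Comet together: Atlas ∪ Comet = {3, 4, 5, 6, 7, 8, 9, 10, 11, 12, 13} — every achievement is covered.
No single chapter has all 11 achievements (the largest, Atlas, has 9), so 2 is optimal.

2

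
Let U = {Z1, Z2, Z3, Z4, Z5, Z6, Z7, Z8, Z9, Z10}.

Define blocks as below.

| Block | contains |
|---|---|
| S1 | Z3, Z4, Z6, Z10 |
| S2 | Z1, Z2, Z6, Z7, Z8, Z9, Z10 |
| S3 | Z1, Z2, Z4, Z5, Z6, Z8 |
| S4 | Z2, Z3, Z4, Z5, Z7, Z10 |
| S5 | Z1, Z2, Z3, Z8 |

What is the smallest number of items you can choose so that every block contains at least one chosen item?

H = {Z8, Z10} meets every block (each contains at least one member of H), and |H| = 2.
No single item lies in every block, so at least 2 are needed and 2 is optimal.

2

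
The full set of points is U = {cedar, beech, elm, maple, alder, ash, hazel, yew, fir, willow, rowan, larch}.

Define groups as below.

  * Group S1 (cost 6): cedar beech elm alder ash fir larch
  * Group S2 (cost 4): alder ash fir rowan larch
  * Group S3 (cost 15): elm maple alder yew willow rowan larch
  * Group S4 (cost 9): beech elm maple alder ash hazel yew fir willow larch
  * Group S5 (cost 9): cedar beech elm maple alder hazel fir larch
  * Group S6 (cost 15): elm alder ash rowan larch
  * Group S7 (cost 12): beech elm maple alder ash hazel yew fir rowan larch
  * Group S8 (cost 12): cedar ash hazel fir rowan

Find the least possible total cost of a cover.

S1, S2, S4 together cover every point (S1 ∪ S2 ∪ S4 = {cedar, beech, elm, maple, alder, ash, hazel, yew, fir, willow, rowan, larch}); total cost 6 + 4 + 9 = 19.
No covering selection has total cost below 19.

19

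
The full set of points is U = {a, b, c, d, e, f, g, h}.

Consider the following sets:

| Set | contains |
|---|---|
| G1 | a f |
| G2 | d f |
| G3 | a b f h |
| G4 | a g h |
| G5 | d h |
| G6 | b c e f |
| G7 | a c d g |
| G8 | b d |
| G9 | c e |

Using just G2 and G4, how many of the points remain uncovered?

Union of G2, G4 = {a, d, f, g, h}.
Not covered: b, c, e — 3 points.

3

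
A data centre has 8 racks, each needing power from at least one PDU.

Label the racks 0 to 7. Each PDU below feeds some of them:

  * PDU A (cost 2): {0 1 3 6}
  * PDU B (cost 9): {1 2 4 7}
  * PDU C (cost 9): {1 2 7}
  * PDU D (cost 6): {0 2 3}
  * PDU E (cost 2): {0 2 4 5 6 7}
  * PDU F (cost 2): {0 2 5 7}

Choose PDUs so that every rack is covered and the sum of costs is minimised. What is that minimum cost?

A, E together cover every rack (A ∪ E = {0, 1, 2, 3, 4, 5, 6, 7}); total cost 2 + 2 = 4.
No covering selection has total cost below 4.

4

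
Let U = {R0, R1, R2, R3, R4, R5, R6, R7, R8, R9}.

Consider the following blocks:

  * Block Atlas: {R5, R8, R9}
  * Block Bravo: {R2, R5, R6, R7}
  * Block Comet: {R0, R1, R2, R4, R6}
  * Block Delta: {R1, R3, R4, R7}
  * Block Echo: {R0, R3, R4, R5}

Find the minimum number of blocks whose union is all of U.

Atlas, Comet, and Delta cover everything between them: the union {R0, R1, R2, R3, R4, R5, R6, R7, R8, R9} is all of U.
Only Atlas contains R8, so Atlas is forced; the remaining 7 items need at least 2 more blocks (each remaining block adds at most 5) — so at least 3 blocks are needed, and 3 is optimal.

3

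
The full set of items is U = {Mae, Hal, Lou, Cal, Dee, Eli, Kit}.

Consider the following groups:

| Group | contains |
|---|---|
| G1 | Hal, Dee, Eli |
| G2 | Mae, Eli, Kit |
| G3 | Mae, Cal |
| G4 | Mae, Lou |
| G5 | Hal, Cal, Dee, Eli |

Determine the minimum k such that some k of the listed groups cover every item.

Take {G2, G4, G5}. Their union is {Mae, Hal, Lou, Cal, Dee, Eli, Kit}, which is all 7 items.
Only G4 contains Lou, so G4 is forced; the remaining 5 items need at least 2 more groups (each remaining group adds at most 4) — so at least 3 groups are needed, and 3 is optimal.

3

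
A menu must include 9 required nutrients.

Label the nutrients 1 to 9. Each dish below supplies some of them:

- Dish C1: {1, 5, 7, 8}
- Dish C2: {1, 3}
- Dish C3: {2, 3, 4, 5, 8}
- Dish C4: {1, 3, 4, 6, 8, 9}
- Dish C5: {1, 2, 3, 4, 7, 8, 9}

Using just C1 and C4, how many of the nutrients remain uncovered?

Union of C1, C4 = {1, 3, 4, 5, 6, 7, 8, 9}.
Not covered: 2 — 1 nutrient.

1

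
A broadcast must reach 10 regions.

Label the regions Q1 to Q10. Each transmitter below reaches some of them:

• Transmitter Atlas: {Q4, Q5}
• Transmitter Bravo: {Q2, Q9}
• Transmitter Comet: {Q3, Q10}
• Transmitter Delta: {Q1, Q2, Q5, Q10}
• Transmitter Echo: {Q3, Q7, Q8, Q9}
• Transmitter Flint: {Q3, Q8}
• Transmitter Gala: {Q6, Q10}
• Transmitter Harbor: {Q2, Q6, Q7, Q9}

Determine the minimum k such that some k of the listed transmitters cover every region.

Take {Atlas, Delta, Flint, Harbor}. Their union is {Q1, Q2, Q3, Q4, Q5, Q6, Q7, Q8, Q9, Q10}, which is all 10 regions.
No 3 of the 8 transmitters cover everything (all 56 combinations miss at least one region), so 4 is optimal.

4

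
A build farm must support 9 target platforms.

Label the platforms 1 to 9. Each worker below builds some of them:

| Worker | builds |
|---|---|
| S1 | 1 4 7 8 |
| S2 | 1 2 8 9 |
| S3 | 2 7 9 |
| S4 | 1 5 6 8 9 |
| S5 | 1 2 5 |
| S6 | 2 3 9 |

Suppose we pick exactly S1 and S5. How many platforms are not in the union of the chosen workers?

3

Union of S1, S5 = {1, 2, 4, 5, 7, 8}.
Not covered: 3, 6, 9 — 3 platforms.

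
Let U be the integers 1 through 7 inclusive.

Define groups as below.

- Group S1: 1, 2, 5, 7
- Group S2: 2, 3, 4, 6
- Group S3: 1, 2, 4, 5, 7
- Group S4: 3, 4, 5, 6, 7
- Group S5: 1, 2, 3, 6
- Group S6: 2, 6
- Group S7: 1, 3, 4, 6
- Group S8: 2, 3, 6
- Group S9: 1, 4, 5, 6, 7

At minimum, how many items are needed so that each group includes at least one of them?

2

The 2 items {6, 7} hit every group.
No single item lies in every group, so at least 2 are needed and 2 is optimal.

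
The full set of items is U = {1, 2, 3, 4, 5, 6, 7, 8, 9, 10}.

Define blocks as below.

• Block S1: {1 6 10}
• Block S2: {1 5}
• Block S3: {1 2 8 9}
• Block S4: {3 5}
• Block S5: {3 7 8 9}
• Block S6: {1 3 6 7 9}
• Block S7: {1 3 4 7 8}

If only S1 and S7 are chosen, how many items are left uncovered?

3

Union of S1, S7 = {1, 3, 4, 6, 7, 8, 10}.
Not covered: 2, 5, 9 — 3 items.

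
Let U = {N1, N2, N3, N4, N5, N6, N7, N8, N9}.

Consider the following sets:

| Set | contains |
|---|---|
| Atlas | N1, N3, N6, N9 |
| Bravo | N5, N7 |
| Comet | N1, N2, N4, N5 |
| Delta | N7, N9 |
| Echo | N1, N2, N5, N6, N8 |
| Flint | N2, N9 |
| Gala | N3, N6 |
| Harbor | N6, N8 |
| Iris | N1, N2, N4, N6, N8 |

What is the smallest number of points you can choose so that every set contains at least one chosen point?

H = {N5, N6, N9} meets every set (each contains at least one member of H), and |H| = 3.
The sets Bravo, Flint, Gala are pairwise disjoint, so any hitting set needs a separate point for each — at least 3. Hence 3 is optimal.

3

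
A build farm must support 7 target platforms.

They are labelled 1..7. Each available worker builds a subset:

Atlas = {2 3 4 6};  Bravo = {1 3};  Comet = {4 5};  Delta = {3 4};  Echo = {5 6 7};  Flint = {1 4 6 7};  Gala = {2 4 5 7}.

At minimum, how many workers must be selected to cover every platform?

3

Take {Atlas, Flint, Gala}. Their union is {1, 2, 3, 4, 5, 6, 7}, which is all 7 platforms.
No 2 of the 7 workers cover everything (all 21 combinations miss at least one platform), so 3 is optimal.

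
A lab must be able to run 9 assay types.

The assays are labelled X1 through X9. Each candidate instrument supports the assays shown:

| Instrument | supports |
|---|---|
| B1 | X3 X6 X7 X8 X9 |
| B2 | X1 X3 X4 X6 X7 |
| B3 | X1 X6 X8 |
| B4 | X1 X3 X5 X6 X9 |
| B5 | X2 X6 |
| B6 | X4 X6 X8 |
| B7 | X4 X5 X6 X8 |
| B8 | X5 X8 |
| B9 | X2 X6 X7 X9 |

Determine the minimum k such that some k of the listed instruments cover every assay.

3

Take {B2, B7, B9}. Their union is {X1, X2, X3, X4, X5, X6, X7, X8, X9}, which is all 9 assays.
No 2 of the 9 instruments cover everything (all 36 combinations miss at least one assay), so 3 is optimal.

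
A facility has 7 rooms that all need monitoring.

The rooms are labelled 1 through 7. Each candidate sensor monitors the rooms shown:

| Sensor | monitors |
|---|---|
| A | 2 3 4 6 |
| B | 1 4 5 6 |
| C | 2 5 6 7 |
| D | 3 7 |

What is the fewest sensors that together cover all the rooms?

3

Take {A, B, C}. Their union is {1, 2, 3, 4, 5, 6, 7}, which is all 7 rooms.
Only B contains 1, so B is forced; the remaining 3 rooms need at least 2 more sensors (each remaining sensor adds at most 2) — so at least 3 sensors are needed, and 3 is optimal.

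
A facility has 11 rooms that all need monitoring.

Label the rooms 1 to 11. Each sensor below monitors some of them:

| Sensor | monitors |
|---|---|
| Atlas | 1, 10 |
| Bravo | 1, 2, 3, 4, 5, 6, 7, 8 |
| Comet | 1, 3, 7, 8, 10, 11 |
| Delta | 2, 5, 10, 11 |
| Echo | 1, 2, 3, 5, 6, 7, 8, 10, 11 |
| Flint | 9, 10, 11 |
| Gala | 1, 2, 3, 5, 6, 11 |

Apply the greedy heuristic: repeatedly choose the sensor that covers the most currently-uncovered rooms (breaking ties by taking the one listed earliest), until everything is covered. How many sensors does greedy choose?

3

Greedy: pick Echo (covers 9 new) → pick Bravo (covers 1 new) → pick Flint (covers 1 new). Total picks: 3.
(The true minimum cover uses only 2 sensors, so greedy is not optimal here.)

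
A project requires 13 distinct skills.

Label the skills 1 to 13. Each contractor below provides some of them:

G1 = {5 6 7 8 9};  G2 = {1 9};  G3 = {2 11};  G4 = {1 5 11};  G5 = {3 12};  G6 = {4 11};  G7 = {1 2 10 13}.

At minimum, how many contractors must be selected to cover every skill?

Take {G1, G5, G6, G7}. Their union is {1, 2, 3, 4, 5, 6, 7, 8, 9, 10, 11, 12, 13}, which is all 13 skills.
Only G5 contains 3, so G5 is forced; the remaining 11 skills need at least 3 more contractors (each remaining contractor adds at most 5) — so at least 4 contractors are needed, and 4 is optimal.

4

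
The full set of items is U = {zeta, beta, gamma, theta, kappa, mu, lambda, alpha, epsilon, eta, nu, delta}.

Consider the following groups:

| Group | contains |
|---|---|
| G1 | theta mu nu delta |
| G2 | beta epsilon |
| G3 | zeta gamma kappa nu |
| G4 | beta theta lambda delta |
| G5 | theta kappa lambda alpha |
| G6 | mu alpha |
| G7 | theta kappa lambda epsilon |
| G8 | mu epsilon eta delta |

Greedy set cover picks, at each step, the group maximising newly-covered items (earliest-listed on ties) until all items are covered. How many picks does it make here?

5

Greedy: pick G1 (covers 4 new) → pick G3 (covers 3 new) → pick G2 (covers 2 new) → pick G5 (covers 2 new) → pick G8 (covers 1 new). Total picks: 5.
(The true minimum cover uses only 4 groups, so greedy is not optimal here.)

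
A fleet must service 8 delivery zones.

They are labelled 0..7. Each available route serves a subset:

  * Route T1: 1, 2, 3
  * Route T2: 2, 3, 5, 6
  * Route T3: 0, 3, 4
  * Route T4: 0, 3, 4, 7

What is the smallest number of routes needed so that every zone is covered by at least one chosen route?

T1 and T2 and T4 together: T1 ∪ T2 ∪ T4 = {0, 1, 2, 3, 4, 5, 6, 7} — every zone is covered.
Only T1 contains 1, so T1 is forced; the remaining 5 zones need at least 2 more routes (each remaining route adds at most 3) — so at least 3 routes are needed, and 3 is optimal.

3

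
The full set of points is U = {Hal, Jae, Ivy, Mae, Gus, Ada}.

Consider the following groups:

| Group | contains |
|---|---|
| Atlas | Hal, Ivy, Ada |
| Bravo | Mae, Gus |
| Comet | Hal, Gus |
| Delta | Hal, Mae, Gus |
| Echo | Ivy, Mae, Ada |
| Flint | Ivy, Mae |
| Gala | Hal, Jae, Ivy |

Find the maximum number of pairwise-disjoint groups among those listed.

2

Comet, Flint are pairwise disjoint (Comet={Hal,Gus}; Flint={Ivy,Mae}).
Every remaining group overlaps one of these, and no 3 of the listed groups are pairwise disjoint, so 2 is the maximum.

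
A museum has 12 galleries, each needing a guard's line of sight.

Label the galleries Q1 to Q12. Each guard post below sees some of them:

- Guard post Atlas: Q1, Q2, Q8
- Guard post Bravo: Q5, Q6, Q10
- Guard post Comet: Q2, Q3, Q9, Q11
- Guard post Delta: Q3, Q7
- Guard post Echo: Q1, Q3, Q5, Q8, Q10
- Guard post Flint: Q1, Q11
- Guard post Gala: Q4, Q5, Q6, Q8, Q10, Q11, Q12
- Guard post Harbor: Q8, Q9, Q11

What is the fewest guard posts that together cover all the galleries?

Take {Comet, Delta, Echo, Gala}. Their union is {Q1, Q2, Q3, Q4, Q5, Q6, Q7, Q8, Q9, Q10, Q11, Q12}, which is all 12 galleries.
No 3 of the 8 guard posts cover everything (all 56 combinations miss at least one gallery), so 4 is optimal.

4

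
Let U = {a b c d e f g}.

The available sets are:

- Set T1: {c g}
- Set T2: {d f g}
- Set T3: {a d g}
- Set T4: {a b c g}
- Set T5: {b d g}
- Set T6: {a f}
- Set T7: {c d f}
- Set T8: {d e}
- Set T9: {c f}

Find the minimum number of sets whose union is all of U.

3

T4, T6, and T8 cover everything between them: the union {a, b, c, d, e, f, g} is all of U.
Only T8 contains e, so T8 is forced; the remaining 5 items need at least 2 more sets (each remaining set adds at most 4) — so at least 3 sets are needed, and 3 is optimal.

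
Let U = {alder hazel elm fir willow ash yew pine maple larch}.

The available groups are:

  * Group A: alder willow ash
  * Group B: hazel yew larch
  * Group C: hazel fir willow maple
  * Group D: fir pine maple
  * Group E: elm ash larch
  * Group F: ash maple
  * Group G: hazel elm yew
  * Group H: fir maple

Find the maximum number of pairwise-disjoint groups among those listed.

A, B, H are pairwise disjoint (A={alder,willow,ash}; B={hazel,yew,larch}; H={fir,maple}).
Every remaining group overlaps one of these, and no 4 of the listed groups are pairwise disjoint, so 3 is the maximum.

3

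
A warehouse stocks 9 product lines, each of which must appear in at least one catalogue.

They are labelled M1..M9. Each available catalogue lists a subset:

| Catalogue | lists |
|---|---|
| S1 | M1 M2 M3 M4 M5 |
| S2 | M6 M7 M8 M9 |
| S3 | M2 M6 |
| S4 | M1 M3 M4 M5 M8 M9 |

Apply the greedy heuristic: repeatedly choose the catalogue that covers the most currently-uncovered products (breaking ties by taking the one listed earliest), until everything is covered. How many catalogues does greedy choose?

3

Greedy: pick S4 (covers 6 new) → pick S2 (covers 2 new) → pick S1 (covers 1 new). Total picks: 3.
(The true minimum cover uses only 2 catalogues, so greedy is not optimal here.)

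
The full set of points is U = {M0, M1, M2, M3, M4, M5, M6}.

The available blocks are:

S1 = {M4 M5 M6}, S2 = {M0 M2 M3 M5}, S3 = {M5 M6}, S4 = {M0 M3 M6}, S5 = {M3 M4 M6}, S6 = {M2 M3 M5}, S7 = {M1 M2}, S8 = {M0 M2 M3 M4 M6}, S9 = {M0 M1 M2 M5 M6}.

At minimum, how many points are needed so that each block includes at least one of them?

H = {M2, M6} meets every block (each contains at least one member of H), and |H| = 2.
The blocks S1, S7 are pairwise disjoint, so any hitting set needs a separate point for each — at least 2. Hence 2 is optimal.

2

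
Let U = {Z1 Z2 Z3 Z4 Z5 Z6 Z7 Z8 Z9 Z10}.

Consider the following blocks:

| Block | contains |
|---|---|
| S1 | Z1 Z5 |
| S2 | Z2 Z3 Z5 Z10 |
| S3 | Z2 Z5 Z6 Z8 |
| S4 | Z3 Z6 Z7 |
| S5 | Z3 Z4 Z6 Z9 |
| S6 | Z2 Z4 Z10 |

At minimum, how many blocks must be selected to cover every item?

S1, S2, S3, S4, and S5 cover everything between them: the union {Z1, Z2, Z3, Z4, Z5, Z6, Z7, Z8, Z9, Z10} is all of U.
No 4 of the 6 blocks cover everything (all 15 combinations miss at least one item), so 5 is optimal.

5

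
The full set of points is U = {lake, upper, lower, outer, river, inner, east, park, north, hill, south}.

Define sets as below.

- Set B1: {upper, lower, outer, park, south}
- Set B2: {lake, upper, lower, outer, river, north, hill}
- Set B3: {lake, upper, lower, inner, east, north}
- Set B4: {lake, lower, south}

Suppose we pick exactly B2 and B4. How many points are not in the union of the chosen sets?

3

Union of B2, B4 = {lake, upper, lower, outer, river, north, hill, south}.
Not covered: inner, east, park — 3 points.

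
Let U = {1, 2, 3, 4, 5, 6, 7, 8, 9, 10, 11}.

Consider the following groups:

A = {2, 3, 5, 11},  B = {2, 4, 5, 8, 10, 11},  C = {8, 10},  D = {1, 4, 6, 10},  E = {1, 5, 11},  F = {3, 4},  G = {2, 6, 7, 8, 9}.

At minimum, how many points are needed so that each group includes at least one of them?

Take H = {1, 3, 8}. Each listed group contains at least one of these, so H is a hitting set of size 3.
The groups E, F, G are pairwise disjoint, so any hitting set needs a separate point for each — at least 3. Hence 3 is optimal.

3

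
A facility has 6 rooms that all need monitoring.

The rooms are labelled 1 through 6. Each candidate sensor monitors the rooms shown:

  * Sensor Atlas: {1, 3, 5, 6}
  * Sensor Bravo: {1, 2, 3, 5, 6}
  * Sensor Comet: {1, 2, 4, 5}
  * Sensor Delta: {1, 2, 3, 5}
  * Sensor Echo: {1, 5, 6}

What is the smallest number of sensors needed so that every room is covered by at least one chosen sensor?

2

Atlas and Comet together: Atlas ∪ Comet = {1, 2, 3, 4, 5, 6} — every room is covered.
No single sensor has all 6 rooms (the largest, Bravo, has 5), so 2 is optimal.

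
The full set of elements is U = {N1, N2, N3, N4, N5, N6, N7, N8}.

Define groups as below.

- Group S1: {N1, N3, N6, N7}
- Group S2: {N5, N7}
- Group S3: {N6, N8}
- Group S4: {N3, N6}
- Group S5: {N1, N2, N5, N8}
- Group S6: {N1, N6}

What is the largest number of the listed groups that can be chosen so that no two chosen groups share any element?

S4, S5 are pairwise disjoint (S4={N3,N6}; S5={N1,N2,N5,N8}).
Every remaining group overlaps one of these, and no 3 of the listed groups are pairwise disjoint, so 2 is the maximum.

2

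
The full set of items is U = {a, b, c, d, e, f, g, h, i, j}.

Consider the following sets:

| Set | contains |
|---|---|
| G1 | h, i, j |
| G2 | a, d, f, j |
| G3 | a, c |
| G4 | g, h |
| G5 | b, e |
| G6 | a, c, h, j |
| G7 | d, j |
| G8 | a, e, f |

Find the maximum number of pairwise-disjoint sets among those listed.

G3, G4, G5, G7 are pairwise disjoint (G3={a,c}; G4={g,h}; G5={b,e}; G7={d,j}).
Every remaining set overlaps one of these, and no 5 of the listed sets are pairwise disjoint, so 4 is the maximum.

4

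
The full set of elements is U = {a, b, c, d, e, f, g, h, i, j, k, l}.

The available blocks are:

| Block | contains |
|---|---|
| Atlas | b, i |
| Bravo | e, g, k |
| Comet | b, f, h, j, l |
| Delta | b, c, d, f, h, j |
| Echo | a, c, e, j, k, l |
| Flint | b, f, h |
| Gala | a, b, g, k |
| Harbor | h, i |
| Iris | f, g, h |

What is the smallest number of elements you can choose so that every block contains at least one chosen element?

3

Take T = {b, h, k}. Each listed block contains at least one of these, so T is a hitting set of size 3.
The blocks Atlas, Echo, Iris are pairwise disjoint, so any hitting set needs a separate element for each — at least 3. Hence 3 is optimal.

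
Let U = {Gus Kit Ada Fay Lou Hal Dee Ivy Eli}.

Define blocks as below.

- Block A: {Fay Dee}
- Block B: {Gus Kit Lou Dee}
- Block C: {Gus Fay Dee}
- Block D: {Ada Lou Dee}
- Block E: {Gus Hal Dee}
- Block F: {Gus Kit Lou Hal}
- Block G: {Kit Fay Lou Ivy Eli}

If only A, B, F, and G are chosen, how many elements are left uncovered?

1

Union of A, B, F, G = {Gus, Kit, Fay, Lou, Hal, Dee, Ivy, Eli}.
Not covered: Ada — 1 element.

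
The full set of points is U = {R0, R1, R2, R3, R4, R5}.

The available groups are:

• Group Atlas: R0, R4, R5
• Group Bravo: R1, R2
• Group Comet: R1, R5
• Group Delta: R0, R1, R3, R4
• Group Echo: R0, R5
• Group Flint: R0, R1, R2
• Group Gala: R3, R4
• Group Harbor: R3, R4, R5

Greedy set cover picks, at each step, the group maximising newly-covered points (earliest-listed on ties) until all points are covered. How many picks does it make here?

Greedy: pick Delta (covers 4 new) → pick Atlas (covers 1 new) → pick Bravo (covers 1 new). Total picks: 3.
(The true minimum cover uses only 2 groups, so greedy is not optimal here.)

3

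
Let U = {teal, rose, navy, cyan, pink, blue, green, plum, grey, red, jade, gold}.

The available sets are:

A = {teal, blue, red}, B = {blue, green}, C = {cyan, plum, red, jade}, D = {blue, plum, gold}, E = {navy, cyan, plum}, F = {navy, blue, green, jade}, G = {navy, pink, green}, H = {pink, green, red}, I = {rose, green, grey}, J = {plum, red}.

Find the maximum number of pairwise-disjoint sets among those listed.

3

A, E, I are pairwise disjoint (A={teal,blue,red}; E={navy,cyan,plum}; I={rose,green,grey}).
Every remaining set overlaps one of these, and no 4 of the listed sets are pairwise disjoint, so 3 is the maximum.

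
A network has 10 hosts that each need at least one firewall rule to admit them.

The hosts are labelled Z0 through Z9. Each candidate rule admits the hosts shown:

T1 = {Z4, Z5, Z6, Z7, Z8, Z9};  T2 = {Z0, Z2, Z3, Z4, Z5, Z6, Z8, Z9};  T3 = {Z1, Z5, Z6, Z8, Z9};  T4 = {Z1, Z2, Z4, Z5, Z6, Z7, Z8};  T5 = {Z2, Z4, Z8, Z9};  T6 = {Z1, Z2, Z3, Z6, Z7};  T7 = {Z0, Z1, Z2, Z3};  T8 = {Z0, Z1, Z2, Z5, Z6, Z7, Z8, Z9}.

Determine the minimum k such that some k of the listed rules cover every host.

2

T2 and T8 together: T2 ∪ T8 = {Z0, Z1, Z2, Z3, Z4, Z5, Z6, Z7, Z8, Z9} — every host is covered.
No single rule has all 10 hosts (the largest, T2, has 8), so 2 is optimal.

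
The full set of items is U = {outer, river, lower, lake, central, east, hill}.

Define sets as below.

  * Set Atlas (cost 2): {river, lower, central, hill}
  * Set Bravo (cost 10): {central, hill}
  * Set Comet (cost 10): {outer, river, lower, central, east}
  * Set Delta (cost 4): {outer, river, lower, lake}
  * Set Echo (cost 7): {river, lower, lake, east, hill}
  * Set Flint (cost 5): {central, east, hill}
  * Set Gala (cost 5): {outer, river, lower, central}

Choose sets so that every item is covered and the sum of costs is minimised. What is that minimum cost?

9

Delta, Flint together cover every item (Delta ∪ Flint = {outer, river, lower, lake, central, east, hill}); total cost 4 + 5 = 9.
The greedy pick Atlas, Delta, Flint costs 11; no covering selection beats 9.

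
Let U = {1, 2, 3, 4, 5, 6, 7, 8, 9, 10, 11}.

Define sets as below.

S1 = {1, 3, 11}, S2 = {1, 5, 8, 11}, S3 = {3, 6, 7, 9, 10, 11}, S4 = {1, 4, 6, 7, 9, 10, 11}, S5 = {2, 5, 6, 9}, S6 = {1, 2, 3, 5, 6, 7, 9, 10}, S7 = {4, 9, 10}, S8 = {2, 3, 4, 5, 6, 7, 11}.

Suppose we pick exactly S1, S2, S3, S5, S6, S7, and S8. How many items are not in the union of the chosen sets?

0

Union of S1, S2, S3, S5, S6, S7, S8 = {1, 2, 3, 4, 5, 6, 7, 8, 9, 10, 11} — that's every item, so 0 are uncovered.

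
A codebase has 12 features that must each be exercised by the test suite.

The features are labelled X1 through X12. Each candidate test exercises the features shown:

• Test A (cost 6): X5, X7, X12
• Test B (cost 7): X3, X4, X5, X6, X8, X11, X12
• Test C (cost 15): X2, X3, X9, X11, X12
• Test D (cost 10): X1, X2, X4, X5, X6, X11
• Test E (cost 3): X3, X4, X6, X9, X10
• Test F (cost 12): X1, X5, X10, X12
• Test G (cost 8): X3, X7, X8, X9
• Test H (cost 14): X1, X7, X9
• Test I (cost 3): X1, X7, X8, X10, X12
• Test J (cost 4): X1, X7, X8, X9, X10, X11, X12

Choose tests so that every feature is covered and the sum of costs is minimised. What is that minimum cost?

16

D, E, I together cover every feature (D ∪ E ∪ I = {X1, X2, X3, X4, X5, X6, X7, X8, X9, X10, X11, X12}); total cost 10 + 3 + 3 = 16.
The greedy pick J, E, D costs 17; no covering selection beats 16.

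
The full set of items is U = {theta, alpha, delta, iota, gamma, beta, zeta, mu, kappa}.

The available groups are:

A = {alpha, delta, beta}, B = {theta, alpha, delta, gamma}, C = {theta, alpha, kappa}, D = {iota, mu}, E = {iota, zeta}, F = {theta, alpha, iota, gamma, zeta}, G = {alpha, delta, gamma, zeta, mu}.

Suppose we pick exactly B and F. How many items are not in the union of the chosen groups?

3

Union of B, F = {theta, alpha, delta, iota, gamma, zeta}.
Not covered: beta, mu, kappa — 3 items.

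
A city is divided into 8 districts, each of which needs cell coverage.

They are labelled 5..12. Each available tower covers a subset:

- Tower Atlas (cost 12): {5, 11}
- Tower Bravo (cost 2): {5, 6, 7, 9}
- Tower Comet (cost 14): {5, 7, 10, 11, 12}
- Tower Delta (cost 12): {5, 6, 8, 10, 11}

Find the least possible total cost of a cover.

Bravo, Comet, Delta together cover every district (Bravo ∪ Comet ∪ Delta = {5, 6, 7, 8, 9, 10, 11, 12}); total cost 2 + 14 + 12 = 28.
No covering selection has total cost below 28.

28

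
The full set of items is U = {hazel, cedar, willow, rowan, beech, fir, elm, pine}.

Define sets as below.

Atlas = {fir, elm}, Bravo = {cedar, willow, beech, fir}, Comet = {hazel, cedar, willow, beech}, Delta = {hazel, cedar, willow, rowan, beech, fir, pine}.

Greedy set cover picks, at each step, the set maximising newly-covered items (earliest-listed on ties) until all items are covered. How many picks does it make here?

Greedy: pick Delta (covers 7 new) → pick Atlas (covers 1 new). Total picks: 2.

2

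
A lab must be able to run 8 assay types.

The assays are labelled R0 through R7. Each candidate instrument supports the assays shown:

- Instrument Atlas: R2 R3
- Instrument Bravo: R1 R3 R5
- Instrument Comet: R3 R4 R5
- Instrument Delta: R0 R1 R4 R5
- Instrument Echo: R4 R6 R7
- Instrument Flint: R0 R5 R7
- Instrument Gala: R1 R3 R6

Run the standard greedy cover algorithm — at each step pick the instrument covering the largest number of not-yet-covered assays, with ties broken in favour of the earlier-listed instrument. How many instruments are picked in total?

Greedy: pick Delta (covers 4 new) → pick Atlas (covers 2 new) → pick Echo (covers 2 new). Total picks: 3.

3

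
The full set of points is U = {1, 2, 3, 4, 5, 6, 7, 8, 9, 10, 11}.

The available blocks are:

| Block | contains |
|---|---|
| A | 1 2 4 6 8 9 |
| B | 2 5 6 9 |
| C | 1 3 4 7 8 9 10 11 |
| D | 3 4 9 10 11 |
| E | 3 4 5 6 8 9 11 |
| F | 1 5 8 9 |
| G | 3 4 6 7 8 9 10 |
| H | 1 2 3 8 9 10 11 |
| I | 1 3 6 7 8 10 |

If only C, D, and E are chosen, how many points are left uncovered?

Union of C, D, E = {1, 3, 4, 5, 6, 7, 8, 9, 10, 11}.
Not covered: 2 — 1 point.

1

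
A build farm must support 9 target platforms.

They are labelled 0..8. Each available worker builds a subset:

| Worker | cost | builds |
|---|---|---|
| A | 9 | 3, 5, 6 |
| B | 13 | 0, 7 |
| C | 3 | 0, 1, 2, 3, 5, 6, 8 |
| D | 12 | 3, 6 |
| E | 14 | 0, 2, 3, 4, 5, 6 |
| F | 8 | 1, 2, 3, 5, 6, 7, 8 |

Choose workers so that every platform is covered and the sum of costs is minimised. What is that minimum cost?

22

E, F together cover every platform (E ∪ F = {0, 1, 2, 3, 4, 5, 6, 7, 8}); total cost 14 + 8 = 22.
The greedy pick C, F, E costs 25; no covering selection beats 22.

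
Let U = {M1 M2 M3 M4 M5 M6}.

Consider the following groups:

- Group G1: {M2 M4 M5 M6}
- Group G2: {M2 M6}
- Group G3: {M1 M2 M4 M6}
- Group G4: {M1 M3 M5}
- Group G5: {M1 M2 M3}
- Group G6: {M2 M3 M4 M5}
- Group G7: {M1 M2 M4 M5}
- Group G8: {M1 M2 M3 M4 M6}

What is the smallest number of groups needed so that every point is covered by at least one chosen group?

Take {G7, G8}. Their union is {M1, M2, M3, M4, M5, M6}, which is all 6 points.
No single group has all 6 points (the largest, G8, has 5), so 2 is optimal.

2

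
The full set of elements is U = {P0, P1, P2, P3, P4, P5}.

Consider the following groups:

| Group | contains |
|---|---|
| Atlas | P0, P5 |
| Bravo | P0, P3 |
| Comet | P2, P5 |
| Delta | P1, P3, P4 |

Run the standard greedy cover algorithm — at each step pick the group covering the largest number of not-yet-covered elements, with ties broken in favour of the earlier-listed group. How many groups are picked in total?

Greedy: pick Delta (covers 3 new) → pick Atlas (covers 2 new) → pick Comet (covers 1 new). Total picks: 3.

3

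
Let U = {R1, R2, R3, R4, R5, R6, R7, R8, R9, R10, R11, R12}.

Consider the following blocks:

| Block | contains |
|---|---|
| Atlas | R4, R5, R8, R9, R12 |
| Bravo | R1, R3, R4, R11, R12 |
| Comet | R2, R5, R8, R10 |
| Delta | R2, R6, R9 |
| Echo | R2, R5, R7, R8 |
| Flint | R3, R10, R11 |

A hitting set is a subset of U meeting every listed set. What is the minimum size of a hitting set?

3

Take H = {R5, R6, R11}. Each listed block contains at least one of these, so H is a hitting set of size 3.
No choice of 2 elements meets every block, so 3 is the minimum.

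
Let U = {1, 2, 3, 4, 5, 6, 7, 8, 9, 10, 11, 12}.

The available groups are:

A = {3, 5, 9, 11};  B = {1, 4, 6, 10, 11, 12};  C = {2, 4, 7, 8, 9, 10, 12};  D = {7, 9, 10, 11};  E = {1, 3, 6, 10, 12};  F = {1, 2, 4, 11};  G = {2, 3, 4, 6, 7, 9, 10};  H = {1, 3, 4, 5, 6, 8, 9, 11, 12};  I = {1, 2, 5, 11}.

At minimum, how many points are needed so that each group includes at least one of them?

2

Take T = {10, 11}. Each listed group contains at least one of these, so T is a hitting set of size 2.
No single point lies in every group, so at least 2 are needed and 2 is optimal.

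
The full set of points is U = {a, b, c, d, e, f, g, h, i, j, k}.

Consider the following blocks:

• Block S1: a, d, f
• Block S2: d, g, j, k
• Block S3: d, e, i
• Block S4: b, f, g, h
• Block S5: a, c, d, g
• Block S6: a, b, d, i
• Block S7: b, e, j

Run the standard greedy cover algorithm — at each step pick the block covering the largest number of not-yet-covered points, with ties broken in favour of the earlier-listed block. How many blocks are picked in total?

4

Greedy: pick S2 (covers 4 new) → pick S4 (covers 3 new) → pick S3 (covers 2 new) → pick S5 (covers 2 new). Total picks: 4.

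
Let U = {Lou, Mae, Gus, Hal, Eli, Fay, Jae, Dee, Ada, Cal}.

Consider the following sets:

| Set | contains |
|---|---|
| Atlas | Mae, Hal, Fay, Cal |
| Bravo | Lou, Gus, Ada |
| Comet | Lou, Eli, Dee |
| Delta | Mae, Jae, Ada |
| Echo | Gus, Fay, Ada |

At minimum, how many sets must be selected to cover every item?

4

Take {Atlas, Comet, Delta, Echo}. Their union is {Lou, Mae, Gus, Hal, Eli, Fay, Jae, Dee, Ada, Cal}, which is all 10 items.
Only Delta contains Jae, so Delta is forced; the remaining 7 items need at least 3 more sets (each remaining set adds at most 3) — so at least 4 sets are needed, and 4 is optimal.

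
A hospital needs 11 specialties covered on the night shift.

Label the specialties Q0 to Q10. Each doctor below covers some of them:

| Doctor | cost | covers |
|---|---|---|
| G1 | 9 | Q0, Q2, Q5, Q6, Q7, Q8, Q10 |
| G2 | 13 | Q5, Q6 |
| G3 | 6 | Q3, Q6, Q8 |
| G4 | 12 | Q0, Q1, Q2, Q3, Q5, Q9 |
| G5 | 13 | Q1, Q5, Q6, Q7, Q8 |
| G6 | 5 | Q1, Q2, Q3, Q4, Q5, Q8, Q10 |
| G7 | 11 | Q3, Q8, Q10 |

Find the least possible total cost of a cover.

26

G1, G4, G6 together cover every specialty (G1 ∪ G4 ∪ G6 = {Q0, Q1, Q2, Q3, Q4, Q5, Q6, Q7, Q8, Q9, Q10}); total cost 9 + 12 + 5 = 26.
No covering selection has total cost below 26.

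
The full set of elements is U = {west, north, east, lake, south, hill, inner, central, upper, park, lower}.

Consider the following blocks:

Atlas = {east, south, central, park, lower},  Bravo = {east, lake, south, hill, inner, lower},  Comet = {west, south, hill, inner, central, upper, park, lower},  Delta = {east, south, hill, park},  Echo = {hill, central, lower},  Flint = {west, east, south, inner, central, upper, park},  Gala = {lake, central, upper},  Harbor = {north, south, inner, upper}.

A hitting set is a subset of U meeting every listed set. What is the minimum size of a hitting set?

The 2 elements {south, central} hit every block.
The blocks Echo, Harbor are pairwise disjoint, so any hitting set needs a separate element for each — at least 2. Hence 2 is optimal.

2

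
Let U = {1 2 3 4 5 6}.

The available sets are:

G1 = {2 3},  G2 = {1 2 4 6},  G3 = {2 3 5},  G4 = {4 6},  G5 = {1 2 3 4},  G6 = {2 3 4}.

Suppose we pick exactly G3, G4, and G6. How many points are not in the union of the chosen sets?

1

Union of G3, G4, G6 = {2, 3, 4, 5, 6}.
Not covered: 1 — 1 point.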